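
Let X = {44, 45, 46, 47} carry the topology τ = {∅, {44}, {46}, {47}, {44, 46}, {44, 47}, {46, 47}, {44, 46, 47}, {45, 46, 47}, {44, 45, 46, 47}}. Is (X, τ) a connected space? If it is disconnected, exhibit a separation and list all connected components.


(X, τ) is disconnected; components = [{44}, {45, 46, 47}].

Find clopen sets (U ∈ τ with X ∖ U ∈ τ):
  U = ∅, X ∖ U = {44, 45, 46, 47} — both open, so U is clopen.
  U = {44}, X ∖ U = {45, 46, 47} — both open, so U is clopen.
  U = {45, 46, 47}, X ∖ U = {44} — both open, so U is clopen.
  U = {44, 45, 46, 47}, X ∖ U = ∅ — both open, so U is clopen.
Nontrivial clopen(s) exist: e.g. {44}. So (X, τ) is disconnected.
Compute connected components by grouping points that agree on all clopens:
  component: {44}
  component: {45, 46, 47}


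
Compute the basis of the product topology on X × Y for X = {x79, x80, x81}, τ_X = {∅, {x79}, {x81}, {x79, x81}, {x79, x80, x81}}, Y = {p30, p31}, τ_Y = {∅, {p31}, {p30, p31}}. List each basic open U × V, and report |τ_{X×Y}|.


Basis B = {∅ × ∅, {x79} × {p31}, {x81} × {p31}, {x79} × {p30, p31}, {x79, x81} × {p31}, {x81} × {p30, p31}, {x79, x80, x81} × {p31}, {x79, x81} × {p30, p31}, {x79, x80, x81} × {p30, p31}}; |τ_{X×Y}| = 14.

Enumerate products U × V with U ∈ τ_X, V ∈ τ_Y (deduplicated):
  ∅ × ∅ = {} (∅)
  {x79} × {p31} = {(x79,p31)}
  {x81} × {p31} = {(x81,p31)}
  {x79} × {p30, p31} = {(x79,p30), (x79,p31)}
  {x79, x81} × {p31} = {(x79,p31), (x81,p31)}
  {x81} × {p30, p31} = {(x81,p30), (x81,p31)}
  {x79, x80, x81} × {p31} = {(x79,p31), (x80,p31), (x81,p31)}
  {x79, x81} × {p30, p31} = {(x79,p30), (x79,p31), (x81,p30), (x81,p31)}
  {x79, x80, x81} × {p30, p31} = {(x79,p30), (x79,p31), (x80,p30), (x80,p31), (x81,p30), (x81,p31)}
These 9 distinct sets form the basis B.
Close under arbitrary unions to get τ_{X×Y}; counting gives |τ_{X×Y}| = 14.


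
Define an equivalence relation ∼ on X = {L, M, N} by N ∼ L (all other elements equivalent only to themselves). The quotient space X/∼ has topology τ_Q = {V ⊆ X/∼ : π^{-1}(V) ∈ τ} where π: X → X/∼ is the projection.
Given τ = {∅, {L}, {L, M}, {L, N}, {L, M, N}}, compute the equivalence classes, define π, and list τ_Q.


X/∼ = {[L=N], [M]}; |τ_Q| = 3.

Equivalence classes: [L=N], [M].
Quotient map π: X → X/∼ sends L ↦ [L=N], M ↦ [M], N ↦ [L=N].
For each subset V ⊆ X/∼, compute π^{-1}(V) ⊆ X and check whether π^{-1}(V) ∈ τ. V is open in τ_Q iff π^{-1}(V) ∈ τ.
  V = {}: π^{-1}(V) = ∅ ∈ τ ✓.
  V = {[L=N]}: π^{-1}(V) = {L, N} ∈ τ ✓.
  V = {[M]}: π^{-1}(V) = {M} ∉ τ ✗.
  V = {[L=N], [M]}: π^{-1}(V) = {L, M, N} ∈ τ ✓.
Open sets in the quotient: τ_Q = {{}, {[L=N]}, {[L=N], [M]}} (3 elements).


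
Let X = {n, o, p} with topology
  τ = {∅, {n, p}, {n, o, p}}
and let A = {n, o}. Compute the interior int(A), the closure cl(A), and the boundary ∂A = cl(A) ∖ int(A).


int(A) = ∅, cl(A) = {n, o, p}, ∂A = {n, o, p}.

Closed sets in (X, τ) are complements of opens:
  closed(X, τ) = {∅, {o}, {n, o, p}}.
int(A) = ⋃ {U ∈ τ : U ⊆ A}. Opens contained in A: ∅.
Taking the union of these: int(A) = ∅.
cl(A) = ⋂ {C closed : A ⊆ C}. Closed sets containing A: {n, o, p}.
Intersecting these: cl(A) = {n, o, p}.
∂A = cl(A) ∖ int(A) = {n, o, p} ∖ ∅ = {n, o, p}.


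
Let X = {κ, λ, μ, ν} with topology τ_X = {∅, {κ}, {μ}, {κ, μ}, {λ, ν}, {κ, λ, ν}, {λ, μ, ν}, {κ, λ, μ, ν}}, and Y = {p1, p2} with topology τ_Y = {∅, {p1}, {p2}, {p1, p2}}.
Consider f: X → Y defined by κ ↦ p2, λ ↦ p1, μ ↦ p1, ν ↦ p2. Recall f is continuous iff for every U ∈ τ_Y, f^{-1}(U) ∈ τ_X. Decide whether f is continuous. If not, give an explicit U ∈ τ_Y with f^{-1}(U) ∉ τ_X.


f is NOT continuous.

Compute f^{-1}(U) for each U ∈ τ_Y:
  U = ∅: f^{-1}(U) = ∅ ∈ τ_X ✓.
  U = {p1}: f^{-1}(U) = {λ, μ} ∉ τ_X ✗.
  U = {p2}: f^{-1}(U) = {κ, ν} ∉ τ_X ✗.
  U = {p1, p2}: f^{-1}(U) = {κ, λ, μ, ν} ∈ τ_X ✓.
Found U = {p1} with f^{-1}(U) = {λ, μ} not in τ_X. Therefore f is NOT continuous.


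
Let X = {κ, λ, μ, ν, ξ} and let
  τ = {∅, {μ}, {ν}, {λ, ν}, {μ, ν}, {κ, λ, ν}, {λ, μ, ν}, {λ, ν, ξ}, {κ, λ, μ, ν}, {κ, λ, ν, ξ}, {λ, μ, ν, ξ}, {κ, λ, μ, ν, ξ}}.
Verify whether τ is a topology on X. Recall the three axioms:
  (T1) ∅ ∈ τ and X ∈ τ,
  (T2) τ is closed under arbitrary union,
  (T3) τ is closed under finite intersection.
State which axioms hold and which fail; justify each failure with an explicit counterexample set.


τ IS a topology on X.

Axiom (T1): ∅ ∈ τ? Yes; X ∈ τ? Yes.
Axiom (T2/T3): check pairwise unions and intersections of members of τ.
All pairwise intersections and unions checked — each lies in τ. Therefore τ satisfies (T1), (T2), (T3): it IS a topology on X.


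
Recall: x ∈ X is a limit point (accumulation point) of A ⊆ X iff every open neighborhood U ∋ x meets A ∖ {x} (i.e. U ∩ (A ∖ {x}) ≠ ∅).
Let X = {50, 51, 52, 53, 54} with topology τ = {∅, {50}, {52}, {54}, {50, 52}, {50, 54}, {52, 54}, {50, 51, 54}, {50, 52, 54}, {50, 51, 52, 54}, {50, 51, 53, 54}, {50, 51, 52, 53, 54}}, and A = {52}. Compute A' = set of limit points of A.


A' = ∅

For each x ∈ X, list the open sets U ∈ τ with x ∈ U, then check whether U ∩ (A ∖ {x}) ≠ ∅ for every such U.
  x = 50: open {50} ∋ x has {50} ∩ (A ∖ {50}) = ∅, so x is NOT a limit point.
  x = 51: open {50, 51, 54} ∋ x has {50, 51, 54} ∩ (A ∖ {51}) = ∅, so x is NOT a limit point.
  x = 52: open {52} ∋ x has {52} ∩ (A ∖ {52}) = ∅, so x is NOT a limit point.
  x = 53: open {50, 51, 53, 54} ∋ x has {50, 51, 53, 54} ∩ (A ∖ {53}) = ∅, so x is NOT a limit point.
  x = 54: open {54} ∋ x has {54} ∩ (A ∖ {54}) = ∅, so x is NOT a limit point.
Collecting: A' = ∅.


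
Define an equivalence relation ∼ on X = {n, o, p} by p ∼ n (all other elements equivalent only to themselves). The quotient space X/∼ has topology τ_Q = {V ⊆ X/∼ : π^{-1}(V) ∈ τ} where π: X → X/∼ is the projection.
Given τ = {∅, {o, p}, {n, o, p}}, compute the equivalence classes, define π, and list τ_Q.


X/∼ = {[n=p], [o]}; |τ_Q| = 2.

Equivalence classes: [n=p], [o].
Quotient map π: X → X/∼ sends n ↦ [n=p], o ↦ [o], p ↦ [n=p].
For each subset V ⊆ X/∼, compute π^{-1}(V) ⊆ X and check whether π^{-1}(V) ∈ τ. V is open in τ_Q iff π^{-1}(V) ∈ τ.
  V = {}: π^{-1}(V) = ∅ ∈ τ ✓.
  V = {[n=p]}: π^{-1}(V) = {n, p} ∉ τ ✗.
  V = {[o]}: π^{-1}(V) = {o} ∉ τ ✗.
  V = {[n=p], [o]}: π^{-1}(V) = {n, o, p} ∈ τ ✓.
Open sets in the quotient: τ_Q = {{}, {[n=p], [o]}} (2 elements).


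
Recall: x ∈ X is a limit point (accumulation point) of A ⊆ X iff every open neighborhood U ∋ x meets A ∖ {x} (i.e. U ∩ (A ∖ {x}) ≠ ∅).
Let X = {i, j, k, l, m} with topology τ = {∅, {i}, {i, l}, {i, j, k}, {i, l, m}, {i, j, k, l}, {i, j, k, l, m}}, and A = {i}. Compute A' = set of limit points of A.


A' = {j, k, l, m}

For each x ∈ X, list the open sets U ∈ τ with x ∈ U, then check whether U ∩ (A ∖ {x}) ≠ ∅ for every such U.
  x = i: open {i} ∋ x has {i} ∩ (A ∖ {i}) = ∅, so x is NOT a limit point.
  x = j: opens ∋ x are {i, j, k}, {i, j, k, l}, {i, j, k, l, m}; each meets A ∖ {j}, so x IS a limit point.
  x = k: opens ∋ x are {i, j, k}, {i, j, k, l}, {i, j, k, l, m}; each meets A ∖ {k}, so x IS a limit point.
  x = l: opens ∋ x are {i, l}, {i, l, m}, {i, j, k, l}, {i, j, k, l, m}; each meets A ∖ {l}, so x IS a limit point.
  x = m: opens ∋ x are {i, l, m}, {i, j, k, l, m}; each meets A ∖ {m}, so x IS a limit point.
Collecting: A' = {j, k, l, m}.


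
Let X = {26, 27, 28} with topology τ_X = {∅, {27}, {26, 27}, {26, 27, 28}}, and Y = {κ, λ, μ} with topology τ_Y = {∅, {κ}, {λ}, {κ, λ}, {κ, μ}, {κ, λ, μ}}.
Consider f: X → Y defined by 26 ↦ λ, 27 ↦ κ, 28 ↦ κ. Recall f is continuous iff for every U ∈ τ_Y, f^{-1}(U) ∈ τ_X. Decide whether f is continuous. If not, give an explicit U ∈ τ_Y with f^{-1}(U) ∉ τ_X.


f is NOT continuous.

Compute f^{-1}(U) for each U ∈ τ_Y:
  U = ∅: f^{-1}(U) = ∅ ∈ τ_X ✓.
  U = {κ}: f^{-1}(U) = {27, 28} ∉ τ_X ✗.
  U = {λ}: f^{-1}(U) = {26} ∉ τ_X ✗.
  U = {κ, λ}: f^{-1}(U) = {26, 27, 28} ∈ τ_X ✓.
  U = {κ, μ}: f^{-1}(U) = {27, 28} ∉ τ_X ✗.
  U = {κ, λ, μ}: f^{-1}(U) = {26, 27, 28} ∈ τ_X ✓.
Found U = {κ} with f^{-1}(U) = {27, 28} not in τ_X. Therefore f is NOT continuous.


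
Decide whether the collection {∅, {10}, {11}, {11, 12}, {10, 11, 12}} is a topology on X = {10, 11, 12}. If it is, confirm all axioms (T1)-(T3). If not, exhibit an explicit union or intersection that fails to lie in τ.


τ is NOT a topology on X.

Axiom (T1): ∅ ∈ τ? Yes; X ∈ τ? Yes.
Axiom (T2/T3): check pairwise unions and intersections of members of τ.
Counterexample for (T2): {10} ∪ {11} = {10, 11} ∉ τ. Therefore τ is NOT a topology.


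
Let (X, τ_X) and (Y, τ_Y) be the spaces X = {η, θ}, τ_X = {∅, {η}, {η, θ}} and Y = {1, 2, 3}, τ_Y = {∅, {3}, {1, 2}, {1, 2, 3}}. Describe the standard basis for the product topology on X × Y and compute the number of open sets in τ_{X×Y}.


Basis B = {∅ × ∅, {η} × {3}, {η} × {1, 2}, {η, θ} × {3}, {η} × {1, 2, 3}, {η, θ} × {1, 2}, {η, θ} × {1, 2, 3}}; |τ_{X×Y}| = 9.

Enumerate products U × V with U ∈ τ_X, V ∈ τ_Y (deduplicated):
  ∅ × ∅ = {} (∅)
  {η} × {3} = {(η,3)}
  {η} × {1, 2} = {(η,1), (η,2)}
  {η, θ} × {3} = {(η,3), (θ,3)}
  {η} × {1, 2, 3} = {(η,1), (η,2), (η,3)}
  {η, θ} × {1, 2} = {(η,1), (η,2), (θ,1), (θ,2)}
  {η, θ} × {1, 2, 3} = {(η,1), (η,2), (η,3), (θ,1), (θ,2), (θ,3)}
These 7 distinct sets form the basis B.
Close under arbitrary unions to get τ_{X×Y}; counting gives |τ_{X×Y}| = 9.


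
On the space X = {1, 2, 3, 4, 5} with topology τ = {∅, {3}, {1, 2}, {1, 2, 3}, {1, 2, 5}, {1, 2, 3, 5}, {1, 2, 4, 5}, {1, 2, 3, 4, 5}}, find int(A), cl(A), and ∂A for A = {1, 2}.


int(A) = {1, 2}, cl(A) = {1, 2, 4, 5}, ∂A = {4, 5}.

Closed sets in (X, τ) are complements of opens:
  closed(X, τ) = {∅, {3}, {4}, {3, 4}, {4, 5}, {3, 4, 5}, {1, 2, 4, 5}, {1, 2, 3, 4, 5}}.
int(A) = ⋃ {U ∈ τ : U ⊆ A}. Opens contained in A: ∅, {1, 2}.
Taking the union of these: int(A) = {1, 2}.
cl(A) = ⋂ {C closed : A ⊆ C}. Closed sets containing A: {1, 2, 4, 5}, {1, 2, 3, 4, 5}.
Intersecting these: cl(A) = {1, 2, 4, 5}.
∂A = cl(A) ∖ int(A) = {1, 2, 4, 5} ∖ {1, 2} = {4, 5}.


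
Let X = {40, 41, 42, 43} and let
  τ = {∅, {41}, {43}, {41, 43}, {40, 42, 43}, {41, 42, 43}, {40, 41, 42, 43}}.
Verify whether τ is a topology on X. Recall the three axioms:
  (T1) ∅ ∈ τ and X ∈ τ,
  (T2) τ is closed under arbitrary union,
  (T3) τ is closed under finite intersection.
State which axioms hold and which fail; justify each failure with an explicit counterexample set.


τ is NOT a topology on X.

Axiom (T1): ∅ ∈ τ? Yes; X ∈ τ? Yes.
Axiom (T2/T3): check pairwise unions and intersections of members of τ.
Counterexample for (T3): {40, 42, 43} ∩ {41, 42, 43} = {42, 43} ∉ τ. Therefore τ is NOT a topology.


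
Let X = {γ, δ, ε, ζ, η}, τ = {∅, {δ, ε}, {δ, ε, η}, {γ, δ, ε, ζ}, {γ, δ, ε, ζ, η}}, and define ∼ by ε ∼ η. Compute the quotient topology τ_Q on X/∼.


X/∼ = {[γ], [δ], [ε=η], [ζ]}; |τ_Q| = 3.

Equivalence classes: [γ], [δ], [ε=η], [ζ].
Quotient map π: X → X/∼ sends γ ↦ [γ], δ ↦ [δ], ε ↦ [ε=η], ζ ↦ [ζ], η ↦ [ε=η].
For each subset V ⊆ X/∼, compute π^{-1}(V) ⊆ X and check whether π^{-1}(V) ∈ τ. V is open in τ_Q iff π^{-1}(V) ∈ τ.
  V = {}: π^{-1}(V) = ∅ ∈ τ ✓.
  V = {[γ]}: π^{-1}(V) = {γ} ∉ τ ✗.
  V = {[δ]}: π^{-1}(V) = {δ} ∉ τ ✗.
  V = {[γ], [δ]}: π^{-1}(V) = {γ, δ} ∉ τ ✗.
  V = {[ε=η]}: π^{-1}(V) = {ε, η} ∉ τ ✗.
  V = {[γ], [ε=η]}: π^{-1}(V) = {γ, ε, η} ∉ τ ✗.
  V = {[δ], [ε=η]}: π^{-1}(V) = {δ, ε, η} ∈ τ ✓.
  V = {[γ], [δ], [ε=η]}: π^{-1}(V) = {γ, δ, ε, η} ∉ τ ✗.
  V = {[ζ]}: π^{-1}(V) = {ζ} ∉ τ ✗.
  V = {[γ], [ζ]}: π^{-1}(V) = {γ, ζ} ∉ τ ✗.
  V = {[δ], [ζ]}: π^{-1}(V) = {δ, ζ} ∉ τ ✗.
  V = {[γ], [δ], [ζ]}: π^{-1}(V) = {γ, δ, ζ} ∉ τ ✗.
  V = {[ε=η], [ζ]}: π^{-1}(V) = {ε, ζ, η} ∉ τ ✗.
  V = {[γ], [ε=η], [ζ]}: π^{-1}(V) = {γ, ε, ζ, η} ∉ τ ✗.
  V = {[δ], [ε=η], [ζ]}: π^{-1}(V) = {δ, ε, ζ, η} ∉ τ ✗.
  V = {[γ], [δ], [ε=η], [ζ]}: π^{-1}(V) = {γ, δ, ε, ζ, η} ∈ τ ✓.
Open sets in the quotient: τ_Q = {{}, {[δ], [ε=η]}, {[γ], [δ], [ε=η], [ζ]}} (3 elements).


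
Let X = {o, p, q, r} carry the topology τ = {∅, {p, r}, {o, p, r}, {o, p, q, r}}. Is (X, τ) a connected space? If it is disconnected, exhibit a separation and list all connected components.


(X, τ) is connected.

Find clopen sets (U ∈ τ with X ∖ U ∈ τ):
  U = ∅, X ∖ U = {o, p, q, r} — both open, so U is clopen.
  U = {o, p, q, r}, X ∖ U = ∅ — both open, so U is clopen.
Only trivial clopens (∅ and X) exist, so (X, τ) is connected.
Compute connected components by grouping points that agree on all clopens:
  component: {o, p, q, r}


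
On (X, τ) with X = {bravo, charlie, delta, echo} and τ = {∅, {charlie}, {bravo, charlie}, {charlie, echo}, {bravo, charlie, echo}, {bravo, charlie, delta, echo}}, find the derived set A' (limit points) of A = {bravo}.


A' = {delta}

For each x ∈ X, list the open sets U ∈ τ with x ∈ U, then check whether U ∩ (A ∖ {x}) ≠ ∅ for every such U.
  x = bravo: open {bravo, charlie} ∋ x has {bravo, charlie} ∩ (A ∖ {bravo}) = ∅, so x is NOT a limit point.
  x = charlie: open {charlie} ∋ x has {charlie} ∩ (A ∖ {charlie}) = ∅, so x is NOT a limit point.
  x = delta: opens ∋ x are {bravo, charlie, delta, echo}; each meets A ∖ {delta}, so x IS a limit point.
  x = echo: open {charlie, echo} ∋ x has {charlie, echo} ∩ (A ∖ {echo}) = ∅, so x is NOT a limit point.
Collecting: A' = {delta}.


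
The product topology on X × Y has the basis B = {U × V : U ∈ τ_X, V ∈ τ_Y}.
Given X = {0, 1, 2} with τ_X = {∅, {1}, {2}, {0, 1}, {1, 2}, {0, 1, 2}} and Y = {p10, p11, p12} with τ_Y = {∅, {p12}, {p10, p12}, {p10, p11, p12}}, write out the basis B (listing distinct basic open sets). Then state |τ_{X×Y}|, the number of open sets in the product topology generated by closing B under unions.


Basis B = {∅ × ∅, {1} × {p12}, {2} × {p12}, {0, 1} × {p12}, {1} × {p10, p12}, {1, 2} × {p12}, {2} × {p10, p12}, {0, 1, 2} × {p12}, {1} × {p10, p11, p12}, {2} × {p10, p11, p12}, {0, 1} × {p10, p12}, {1, 2} × {p10, p12}, {0, 1} × {p10, p11, p12}, {0, 1, 2} × {p10, p12}, {1, 2} × {p10, p11, p12}, {0, 1, 2} × {p10, p11, p12}}; |τ_{X×Y}| = 40.

Enumerate products U × V with U ∈ τ_X, V ∈ τ_Y (deduplicated):
  ∅ × ∅ = {} (∅)
  {1} × {p12} = {(1,p12)}
  {2} × {p12} = {(2,p12)}
  {0, 1} × {p12} = {(0,p12), (1,p12)}
  {1} × {p10, p12} = {(1,p10), (1,p12)}
  {1, 2} × {p12} = {(1,p12), (2,p12)}
  {2} × {p10, p12} = {(2,p10), (2,p12)}
  {0, 1, 2} × {p12} = {(0,p12), (1,p12), (2,p12)}
  {1} × {p10, p11, p12} = {(1,p10), (1,p11), (1,p12)}
  {2} × {p10, p11, p12} = {(2,p10), (2,p11), (2,p12)}
  {0, 1} × {p10, p12} = {(0,p10), (0,p12), (1,p10), (1,p12)}
  {1, 2} × {p10, p12} = {(1,p10), (1,p12), (2,p10), (2,p12)}
  {0, 1} × {p10, p11, p12} = {(0,p10), (0,p11), (0,p12), (1,p10), (1,p11), (1,p12)}
  {0, 1, 2} × {p10, p12} = {(0,p10), (0,p12), (1,p10), (1,p12), (2,p10), (2,p12)}
  {1, 2} × {p10, p11, p12} = {(1,p10), (1,p11), (1,p12), (2,p10), (2,p11), (2,p12)}
  {0, 1, 2} × {p10, p11, p12} = {(0,p10), (0,p11), (0,p12), (1,p10), (1,p11), (1,p12), (2,p10), (2,p11), (2,p12)}
These 16 distinct sets form the basis B.
Close under arbitrary unions to get τ_{X×Y}; counting gives |τ_{X×Y}| = 40.


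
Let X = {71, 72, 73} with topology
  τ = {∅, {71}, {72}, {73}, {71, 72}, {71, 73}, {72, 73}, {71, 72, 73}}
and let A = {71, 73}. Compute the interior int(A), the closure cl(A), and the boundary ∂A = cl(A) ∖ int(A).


int(A) = {71, 73}, cl(A) = {71, 73}, ∂A = ∅.

Closed sets in (X, τ) are complements of opens:
  closed(X, τ) = {∅, {71}, {72}, {73}, {71, 72}, {71, 73}, {72, 73}, {71, 72, 73}}.
int(A) = ⋃ {U ∈ τ : U ⊆ A}. Opens contained in A: ∅, {71}, {73}, {71, 73}.
Taking the union of these: int(A) = {71, 73}.
cl(A) = ⋂ {C closed : A ⊆ C}. Closed sets containing A: {71, 73}, {71, 72, 73}.
Intersecting these: cl(A) = {71, 73}.
∂A = cl(A) ∖ int(A) = {71, 73} ∖ {71, 73} = ∅.


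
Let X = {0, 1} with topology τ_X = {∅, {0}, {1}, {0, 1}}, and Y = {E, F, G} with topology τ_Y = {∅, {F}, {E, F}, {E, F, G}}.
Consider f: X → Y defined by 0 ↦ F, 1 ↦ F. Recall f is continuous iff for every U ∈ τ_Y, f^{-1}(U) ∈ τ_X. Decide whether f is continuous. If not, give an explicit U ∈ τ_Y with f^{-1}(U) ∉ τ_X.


f IS continuous.

Compute f^{-1}(U) for each U ∈ τ_Y:
  U = ∅: f^{-1}(U) = ∅ ∈ τ_X ✓.
  U = {F}: f^{-1}(U) = {0, 1} ∈ τ_X ✓.
  U = {E, F}: f^{-1}(U) = {0, 1} ∈ τ_X ✓.
  U = {E, F, G}: f^{-1}(U) = {0, 1} ∈ τ_X ✓.
Every preimage lies in τ_X, so f IS continuous.


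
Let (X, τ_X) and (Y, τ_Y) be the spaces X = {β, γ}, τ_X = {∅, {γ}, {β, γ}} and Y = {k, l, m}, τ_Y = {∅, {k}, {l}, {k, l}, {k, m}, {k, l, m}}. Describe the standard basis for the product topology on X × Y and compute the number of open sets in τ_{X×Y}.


Basis B = {∅ × ∅, {γ} × {k}, {γ} × {l}, {β, γ} × {k}, {β, γ} × {l}, {γ} × {k, l}, {γ} × {k, m}, {γ} × {k, l, m}, {β, γ} × {k, l}, {β, γ} × {k, m}, {β, γ} × {k, l, m}}; |τ_{X×Y}| = 18.

Enumerate products U × V with U ∈ τ_X, V ∈ τ_Y (deduplicated):
  ∅ × ∅ = {} (∅)
  {γ} × {k} = {(γ,k)}
  {γ} × {l} = {(γ,l)}
  {β, γ} × {k} = {(β,k), (γ,k)}
  {β, γ} × {l} = {(β,l), (γ,l)}
  {γ} × {k, l} = {(γ,k), (γ,l)}
  {γ} × {k, m} = {(γ,k), (γ,m)}
  {γ} × {k, l, m} = {(γ,k), (γ,l), (γ,m)}
  {β, γ} × {k, l} = {(β,k), (β,l), (γ,k), (γ,l)}
  {β, γ} × {k, m} = {(β,k), (β,m), (γ,k), (γ,m)}
  {β, γ} × {k, l, m} = {(β,k), (β,l), (β,m), (γ,k), (γ,l), (γ,m)}
These 11 distinct sets form the basis B.
Close under arbitrary unions to get τ_{X×Y}; counting gives |τ_{X×Y}| = 18.


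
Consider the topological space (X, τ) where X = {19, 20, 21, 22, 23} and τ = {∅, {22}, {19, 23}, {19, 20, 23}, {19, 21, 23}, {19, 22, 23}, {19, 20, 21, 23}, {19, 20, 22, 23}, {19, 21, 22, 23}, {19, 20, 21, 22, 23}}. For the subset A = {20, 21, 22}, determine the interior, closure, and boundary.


int(A) = {22}, cl(A) = {20, 21, 22}, ∂A = {20, 21}.

Closed sets in (X, τ) are complements of opens:
  closed(X, τ) = {∅, {20}, {21}, {22}, {20, 21}, {20, 22}, {21, 22}, {20, 21, 22}, {19, 20, 21, 23}, {19, 20, 21, 22, 23}}.
int(A) = ⋃ {U ∈ τ : U ⊆ A}. Opens contained in A: ∅, {22}.
Taking the union of these: int(A) = {22}.
cl(A) = ⋂ {C closed : A ⊆ C}. Closed sets containing A: {20, 21, 22}, {19, 20, 21, 22, 23}.
Intersecting these: cl(A) = {20, 21, 22}.
∂A = cl(A) ∖ int(A) = {20, 21, 22} ∖ {22} = {20, 21}.


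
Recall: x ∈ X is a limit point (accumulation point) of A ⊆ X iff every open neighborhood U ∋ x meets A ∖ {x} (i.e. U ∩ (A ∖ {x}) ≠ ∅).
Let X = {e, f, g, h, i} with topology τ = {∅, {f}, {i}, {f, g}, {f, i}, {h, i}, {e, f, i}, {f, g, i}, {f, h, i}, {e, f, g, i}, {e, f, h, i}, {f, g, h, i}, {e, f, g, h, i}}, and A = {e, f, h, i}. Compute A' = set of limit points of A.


A' = {e, g, h}

For each x ∈ X, list the open sets U ∈ τ with x ∈ U, then check whether U ∩ (A ∖ {x}) ≠ ∅ for every such U.
  x = e: opens ∋ x are {e, f, i}, {e, f, g, i}, {e, f, h, i}, {e, f, g, h, i}; each meets A ∖ {e}, so x IS a limit point.
  x = f: open {f} ∋ x has {f} ∩ (A ∖ {f}) = ∅, so x is NOT a limit point.
  x = g: opens ∋ x are {f, g}, {f, g, i}, {e, f, g, i}, {f, g, h, i}, {e, f, g, h, i}; each meets A ∖ {g}, so x IS a limit point.
  x = h: opens ∋ x are {h, i}, {f, h, i}, {e, f, h, i}, {f, g, h, i}, {e, f, g, h, i}; each meets A ∖ {h}, so x IS a limit point.
  x = i: open {i} ∋ x has {i} ∩ (A ∖ {i}) = ∅, so x is NOT a limit point.
Collecting: A' = {e, g, h}.


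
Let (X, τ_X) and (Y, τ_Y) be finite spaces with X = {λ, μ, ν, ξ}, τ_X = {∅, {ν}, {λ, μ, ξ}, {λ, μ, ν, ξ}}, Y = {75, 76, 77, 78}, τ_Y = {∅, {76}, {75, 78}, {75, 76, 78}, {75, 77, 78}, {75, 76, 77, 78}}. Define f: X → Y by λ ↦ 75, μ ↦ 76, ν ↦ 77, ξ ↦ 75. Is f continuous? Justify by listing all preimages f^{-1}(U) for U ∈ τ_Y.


f is NOT continuous.

Compute f^{-1}(U) for each U ∈ τ_Y:
  U = ∅: f^{-1}(U) = ∅ ∈ τ_X ✓.
  U = {76}: f^{-1}(U) = {μ} ∉ τ_X ✗.
  U = {75, 78}: f^{-1}(U) = {λ, ξ} ∉ τ_X ✗.
  U = {75, 76, 78}: f^{-1}(U) = {λ, μ, ξ} ∈ τ_X ✓.
  U = {75, 77, 78}: f^{-1}(U) = {λ, ν, ξ} ∉ τ_X ✗.
  U = {75, 76, 77, 78}: f^{-1}(U) = {λ, μ, ν, ξ} ∈ τ_X ✓.
Found U = {76} with f^{-1}(U) = {μ} not in τ_X. Therefore f is NOT continuous.


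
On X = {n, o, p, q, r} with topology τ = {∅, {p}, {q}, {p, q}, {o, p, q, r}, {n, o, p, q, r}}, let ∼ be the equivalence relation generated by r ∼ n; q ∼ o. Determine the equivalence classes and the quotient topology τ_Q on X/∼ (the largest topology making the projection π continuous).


X/∼ = {[n=r], [o=q], [p]}; |τ_Q| = 3.

Equivalence classes: [n=r], [o=q], [p].
Quotient map π: X → X/∼ sends n ↦ [n=r], o ↦ [o=q], p ↦ [p], q ↦ [o=q], r ↦ [n=r].
For each subset V ⊆ X/∼, compute π^{-1}(V) ⊆ X and check whether π^{-1}(V) ∈ τ. V is open in τ_Q iff π^{-1}(V) ∈ τ.
  V = {}: π^{-1}(V) = ∅ ∈ τ ✓.
  V = {[n=r]}: π^{-1}(V) = {n, r} ∉ τ ✗.
  V = {[o=q]}: π^{-1}(V) = {o, q} ∉ τ ✗.
  V = {[n=r], [o=q]}: π^{-1}(V) = {n, o, q, r} ∉ τ ✗.
  V = {[p]}: π^{-1}(V) = {p} ∈ τ ✓.
  V = {[n=r], [p]}: π^{-1}(V) = {n, p, r} ∉ τ ✗.
  V = {[o=q], [p]}: π^{-1}(V) = {o, p, q} ∉ τ ✗.
  V = {[n=r], [o=q], [p]}: π^{-1}(V) = {n, o, p, q, r} ∈ τ ✓.
Open sets in the quotient: τ_Q = {{}, {[p]}, {[n=r], [o=q], [p]}} (3 elements).


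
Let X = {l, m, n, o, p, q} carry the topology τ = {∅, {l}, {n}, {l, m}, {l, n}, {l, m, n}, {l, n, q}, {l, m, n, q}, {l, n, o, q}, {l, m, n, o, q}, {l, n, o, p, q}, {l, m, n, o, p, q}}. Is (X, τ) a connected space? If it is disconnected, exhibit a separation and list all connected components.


(X, τ) is connected.

Find clopen sets (U ∈ τ with X ∖ U ∈ τ):
  U = ∅, X ∖ U = {l, m, n, o, p, q} — both open, so U is clopen.
  U = {l, m, n, o, p, q}, X ∖ U = ∅ — both open, so U is clopen.
Only trivial clopens (∅ and X) exist, so (X, τ) is connected.
Compute connected components by grouping points that agree on all clopens:
  component: {l, m, n, o, p, q}


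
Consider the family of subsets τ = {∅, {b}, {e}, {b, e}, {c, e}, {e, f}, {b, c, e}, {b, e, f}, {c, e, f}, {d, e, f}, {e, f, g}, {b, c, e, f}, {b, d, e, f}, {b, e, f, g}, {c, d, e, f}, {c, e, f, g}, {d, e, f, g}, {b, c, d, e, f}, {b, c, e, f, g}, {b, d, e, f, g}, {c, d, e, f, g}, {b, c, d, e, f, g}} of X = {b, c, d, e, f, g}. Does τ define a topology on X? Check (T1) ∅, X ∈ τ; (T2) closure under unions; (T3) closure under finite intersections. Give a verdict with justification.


τ IS a topology on X.

Axiom (T1): ∅ ∈ τ? Yes; X ∈ τ? Yes.
Axiom (T2/T3): check pairwise unions and intersections of members of τ.
All pairwise intersections and unions checked — each lies in τ. Therefore τ satisfies (T1), (T2), (T3): it IS a topology on X.


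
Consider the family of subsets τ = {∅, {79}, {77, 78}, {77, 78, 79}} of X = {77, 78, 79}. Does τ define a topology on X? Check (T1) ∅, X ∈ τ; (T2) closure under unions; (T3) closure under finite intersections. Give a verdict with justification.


τ IS a topology on X.

Axiom (T1): ∅ ∈ τ? Yes; X ∈ τ? Yes.
Axiom (T2/T3): check pairwise unions and intersections of members of τ.
All pairwise intersections and unions checked — each lies in τ. Therefore τ satisfies (T1), (T2), (T3): it IS a topology on X.


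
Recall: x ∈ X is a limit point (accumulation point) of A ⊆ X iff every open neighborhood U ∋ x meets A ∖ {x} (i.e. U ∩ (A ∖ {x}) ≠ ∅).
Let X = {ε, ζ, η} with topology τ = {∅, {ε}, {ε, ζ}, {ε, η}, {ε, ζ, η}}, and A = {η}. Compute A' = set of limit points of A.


A' = ∅

For each x ∈ X, list the open sets U ∈ τ with x ∈ U, then check whether U ∩ (A ∖ {x}) ≠ ∅ for every such U.
  x = ε: open {ε} ∋ x has {ε} ∩ (A ∖ {ε}) = ∅, so x is NOT a limit point.
  x = ζ: open {ε, ζ} ∋ x has {ε, ζ} ∩ (A ∖ {ζ}) = ∅, so x is NOT a limit point.
  x = η: open {ε, η} ∋ x has {ε, η} ∩ (A ∖ {η}) = ∅, so x is NOT a limit point.
Collecting: A' = ∅.


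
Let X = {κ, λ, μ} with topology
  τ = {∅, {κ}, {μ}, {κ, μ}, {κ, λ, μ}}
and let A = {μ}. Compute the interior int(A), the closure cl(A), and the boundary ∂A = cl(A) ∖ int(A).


int(A) = {μ}, cl(A) = {λ, μ}, ∂A = {λ}.

Closed sets in (X, τ) are complements of opens:
  closed(X, τ) = {∅, {λ}, {κ, λ}, {λ, μ}, {κ, λ, μ}}.
int(A) = ⋃ {U ∈ τ : U ⊆ A}. Opens contained in A: ∅, {μ}.
Taking the union of these: int(A) = {μ}.
cl(A) = ⋂ {C closed : A ⊆ C}. Closed sets containing A: {λ, μ}, {κ, λ, μ}.
Intersecting these: cl(A) = {λ, μ}.
∂A = cl(A) ∖ int(A) = {λ, μ} ∖ {μ} = {λ}.


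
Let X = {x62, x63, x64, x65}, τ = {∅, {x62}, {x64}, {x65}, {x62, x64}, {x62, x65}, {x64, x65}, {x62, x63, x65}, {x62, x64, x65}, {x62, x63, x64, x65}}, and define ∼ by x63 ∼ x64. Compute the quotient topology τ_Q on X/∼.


X/∼ = {[x62], [x63=x64], [x65]}; |τ_Q| = 5.

Equivalence classes: [x62], [x63=x64], [x65].
Quotient map π: X → X/∼ sends x62 ↦ [x62], x63 ↦ [x63=x64], x64 ↦ [x63=x64], x65 ↦ [x65].
For each subset V ⊆ X/∼, compute π^{-1}(V) ⊆ X and check whether π^{-1}(V) ∈ τ. V is open in τ_Q iff π^{-1}(V) ∈ τ.
  V = {}: π^{-1}(V) = ∅ ∈ τ ✓.
  V = {[x62]}: π^{-1}(V) = {x62} ∈ τ ✓.
  V = {[x63=x64]}: π^{-1}(V) = {x63, x64} ∉ τ ✗.
  V = {[x62], [x63=x64]}: π^{-1}(V) = {x62, x63, x64} ∉ τ ✗.
  V = {[x65]}: π^{-1}(V) = {x65} ∈ τ ✓.
  V = {[x62], [x65]}: π^{-1}(V) = {x62, x65} ∈ τ ✓.
  V = {[x63=x64], [x65]}: π^{-1}(V) = {x63, x64, x65} ∉ τ ✗.
  V = {[x62], [x63=x64], [x65]}: π^{-1}(V) = {x62, x63, x64, x65} ∈ τ ✓.
Open sets in the quotient: τ_Q = {{}, {[x62]}, {[x65]}, {[x62], [x65]}, {[x62], [x63=x64], [x65]}} (5 elements).


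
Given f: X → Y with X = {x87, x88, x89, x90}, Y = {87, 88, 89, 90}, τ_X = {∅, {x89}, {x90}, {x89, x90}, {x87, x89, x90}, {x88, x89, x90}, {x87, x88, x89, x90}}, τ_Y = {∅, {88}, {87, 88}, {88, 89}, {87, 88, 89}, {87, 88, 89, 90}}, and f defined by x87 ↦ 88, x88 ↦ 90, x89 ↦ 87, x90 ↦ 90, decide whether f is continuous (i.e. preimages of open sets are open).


f is NOT continuous.

Compute f^{-1}(U) for each U ∈ τ_Y:
  U = ∅: f^{-1}(U) = ∅ ∈ τ_X ✓.
  U = {88}: f^{-1}(U) = {x87} ∉ τ_X ✗.
  U = {87, 88}: f^{-1}(U) = {x87, x89} ∉ τ_X ✗.
  U = {88, 89}: f^{-1}(U) = {x87} ∉ τ_X ✗.
  U = {87, 88, 89}: f^{-1}(U) = {x87, x89} ∉ τ_X ✗.
  U = {87, 88, 89, 90}: f^{-1}(U) = {x87, x88, x89, x90} ∈ τ_X ✓.
Found U = {88} with f^{-1}(U) = {x87} not in τ_X. Therefore f is NOT continuous.


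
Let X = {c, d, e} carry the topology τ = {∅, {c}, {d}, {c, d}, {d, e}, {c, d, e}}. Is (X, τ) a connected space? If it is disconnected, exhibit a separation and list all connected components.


(X, τ) is disconnected; components = [{c}, {d, e}].

Find clopen sets (U ∈ τ with X ∖ U ∈ τ):
  U = ∅, X ∖ U = {c, d, e} — both open, so U is clopen.
  U = {c}, X ∖ U = {d, e} — both open, so U is clopen.
  U = {d, e}, X ∖ U = {c} — both open, so U is clopen.
  U = {c, d, e}, X ∖ U = ∅ — both open, so U is clopen.
Nontrivial clopen(s) exist: e.g. {c}. So (X, τ) is disconnected.
Compute connected components by grouping points that agree on all clopens:
  component: {c}
  component: {d, e}


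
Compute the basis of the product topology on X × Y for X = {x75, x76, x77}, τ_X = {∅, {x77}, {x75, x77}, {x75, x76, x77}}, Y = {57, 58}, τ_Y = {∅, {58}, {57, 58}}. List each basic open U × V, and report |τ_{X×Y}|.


Basis B = {∅ × ∅, {x77} × {58}, {x75, x77} × {58}, {x77} × {57, 58}, {x75, x76, x77} × {58}, {x75, x77} × {57, 58}, {x75, x76, x77} × {57, 58}}; |τ_{X×Y}| = 10.

Enumerate products U × V with U ∈ τ_X, V ∈ τ_Y (deduplicated):
  ∅ × ∅ = {} (∅)
  {x77} × {58} = {(x77,58)}
  {x75, x77} × {58} = {(x75,58), (x77,58)}
  {x77} × {57, 58} = {(x77,57), (x77,58)}
  {x75, x76, x77} × {58} = {(x75,58), (x76,58), (x77,58)}
  {x75, x77} × {57, 58} = {(x75,57), (x75,58), (x77,57), (x77,58)}
  {x75, x76, x77} × {57, 58} = {(x75,57), (x75,58), (x76,57), (x76,58), (x77,57), (x77,58)}
These 7 distinct sets form the basis B.
Close under arbitrary unions to get τ_{X×Y}; counting gives |τ_{X×Y}| = 10.


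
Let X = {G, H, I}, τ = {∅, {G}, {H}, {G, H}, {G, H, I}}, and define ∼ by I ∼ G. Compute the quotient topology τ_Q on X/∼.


X/∼ = {[G=I], [H]}; |τ_Q| = 3.

Equivalence classes: [G=I], [H].
Quotient map π: X → X/∼ sends G ↦ [G=I], H ↦ [H], I ↦ [G=I].
For each subset V ⊆ X/∼, compute π^{-1}(V) ⊆ X and check whether π^{-1}(V) ∈ τ. V is open in τ_Q iff π^{-1}(V) ∈ τ.
  V = {}: π^{-1}(V) = ∅ ∈ τ ✓.
  V = {[G=I]}: π^{-1}(V) = {G, I} ∉ τ ✗.
  V = {[H]}: π^{-1}(V) = {H} ∈ τ ✓.
  V = {[G=I], [H]}: π^{-1}(V) = {G, H, I} ∈ τ ✓.
Open sets in the quotient: τ_Q = {{}, {[H]}, {[G=I], [H]}} (3 elements).


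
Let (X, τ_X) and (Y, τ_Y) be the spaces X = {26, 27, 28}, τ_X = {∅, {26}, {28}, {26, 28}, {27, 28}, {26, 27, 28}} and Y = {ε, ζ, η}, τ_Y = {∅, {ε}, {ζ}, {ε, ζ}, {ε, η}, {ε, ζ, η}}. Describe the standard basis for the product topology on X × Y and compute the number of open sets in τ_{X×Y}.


Basis B = {∅ × ∅, {26} × {ε}, {26} × {ζ}, {28} × {ε}, {28} × {ζ}, {26} × {ε, ζ}, {26} × {ε, η}, {26, 28} × {ε}, {26, 28} × {ζ}, {27, 28} × {ε}, {27, 28} × {ζ}, {28} × {ε, ζ}, {28} × {ε, η}, {26} × {ε, ζ, η}, {26, 27, 28} × {ε}, {26, 27, 28} × {ζ}, {28} × {ε, ζ, η}, {26, 28} × {ε, ζ}, {26, 28} × {ε, η}, {27, 28} × {ε, ζ}, {27, 28} × {ε, η}, {26, 28} × {ε, ζ, η}, {26, 27, 28} × {ε, ζ}, {26, 27, 28} × {ε, η}, {27, 28} × {ε, ζ, η}, {26, 27, 28} × {ε, ζ, η}}; |τ_{X×Y}| = 108.

Enumerate products U × V with U ∈ τ_X, V ∈ τ_Y (deduplicated):
  ∅ × ∅ = {} (∅)
  {26} × {ε} = {(26,ε)}
  {26} × {ζ} = {(26,ζ)}
  {28} × {ε} = {(28,ε)}
  {28} × {ζ} = {(28,ζ)}
  {26} × {ε, ζ} = {(26,ε), (26,ζ)}
  {26} × {ε, η} = {(26,ε), (26,η)}
  {26, 28} × {ε} = {(26,ε), (28,ε)}
  {26, 28} × {ζ} = {(26,ζ), (28,ζ)}
  {27, 28} × {ε} = {(27,ε), (28,ε)}
  {27, 28} × {ζ} = {(27,ζ), (28,ζ)}
  {28} × {ε, ζ} = {(28,ε), (28,ζ)}
  {28} × {ε, η} = {(28,ε), (28,η)}
  {26} × {ε, ζ, η} = {(26,ε), (26,ζ), (26,η)}
  {26, 27, 28} × {ε} = {(26,ε), (27,ε), (28,ε)}
  {26, 27, 28} × {ζ} = {(26,ζ), (27,ζ), (28,ζ)}
  {28} × {ε, ζ, η} = {(28,ε), (28,ζ), (28,η)}
  {26, 28} × {ε, ζ} = {(26,ε), (26,ζ), (28,ε), (28,ζ)}
  {26, 28} × {ε, η} = {(26,ε), (26,η), (28,ε), (28,η)}
  {27, 28} × {ε, ζ} = {(27,ε), (27,ζ), (28,ε), (28,ζ)}
  {27, 28} × {ε, η} = {(27,ε), (27,η), (28,ε), (28,η)}
  {26, 28} × {ε, ζ, η} = {(26,ε), (26,ζ), (26,η), (28,ε), (28,ζ), (28,η)}
  {26, 27, 28} × {ε, ζ} = {(26,ε), (26,ζ), (27,ε), (27,ζ), (28,ε), (28,ζ)}
  {26, 27, 28} × {ε, η} = {(26,ε), (26,η), (27,ε), (27,η), (28,ε), (28,η)}
  {27, 28} × {ε, ζ, η} = {(27,ε), (27,ζ), (27,η), (28,ε), (28,ζ), (28,η)}
  {26, 27, 28} × {ε, ζ, η} = {(26,ε), (26,ζ), (26,η), (27,ε), (27,ζ), (27,η), (28,ε), (28,ζ), (28,η)}
These 26 distinct sets form the basis B.
Close under arbitrary unions to get τ_{X×Y}; counting gives |τ_{X×Y}| = 108.


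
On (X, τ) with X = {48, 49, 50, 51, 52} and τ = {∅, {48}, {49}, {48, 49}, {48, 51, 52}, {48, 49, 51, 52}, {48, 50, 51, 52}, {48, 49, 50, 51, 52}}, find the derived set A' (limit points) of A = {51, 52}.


A' = {50, 51, 52}

For each x ∈ X, list the open sets U ∈ τ with x ∈ U, then check whether U ∩ (A ∖ {x}) ≠ ∅ for every such U.
  x = 48: open {48} ∋ x has {48} ∩ (A ∖ {48}) = ∅, so x is NOT a limit point.
  x = 49: open {49} ∋ x has {49} ∩ (A ∖ {49}) = ∅, so x is NOT a limit point.
  x = 50: opens ∋ x are {48, 50, 51, 52}, {48, 49, 50, 51, 52}; each meets A ∖ {50}, so x IS a limit point.
  x = 51: opens ∋ x are {48, 51, 52}, {48, 49, 51, 52}, {48, 50, 51, 52}, {48, 49, 50, 51, 52}; each meets A ∖ {51}, so x IS a limit point.
  x = 52: opens ∋ x are {48, 51, 52}, {48, 49, 51, 52}, {48, 50, 51, 52}, {48, 49, 50, 51, 52}; each meets A ∖ {52}, so x IS a limit point.
Collecting: A' = {50, 51, 52}.


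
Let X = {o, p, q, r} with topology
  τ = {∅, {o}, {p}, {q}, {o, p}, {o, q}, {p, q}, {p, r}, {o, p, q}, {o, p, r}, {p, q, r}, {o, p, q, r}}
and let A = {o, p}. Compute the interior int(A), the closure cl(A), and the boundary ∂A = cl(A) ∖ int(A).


int(A) = {o, p}, cl(A) = {o, p, r}, ∂A = {r}.

Closed sets in (X, τ) are complements of opens:
  closed(X, τ) = {∅, {o}, {q}, {r}, {o, q}, {o, r}, {p, r}, {q, r}, {o, p, r}, {o, q, r}, {p, q, r}, {o, p, q, r}}.
int(A) = ⋃ {U ∈ τ : U ⊆ A}. Opens contained in A: ∅, {o}, {p}, {o, p}.
Taking the union of these: int(A) = {o, p}.
cl(A) = ⋂ {C closed : A ⊆ C}. Closed sets containing A: {o, p, r}, {o, p, q, r}.
Intersecting these: cl(A) = {o, p, r}.
∂A = cl(A) ∖ int(A) = {o, p, r} ∖ {o, p} = {r}.


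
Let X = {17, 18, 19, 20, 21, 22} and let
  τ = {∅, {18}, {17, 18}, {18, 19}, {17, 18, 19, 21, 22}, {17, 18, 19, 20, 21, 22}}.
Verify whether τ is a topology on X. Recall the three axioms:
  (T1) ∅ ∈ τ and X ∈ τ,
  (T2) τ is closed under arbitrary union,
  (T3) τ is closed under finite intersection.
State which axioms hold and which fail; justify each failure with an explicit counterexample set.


τ is NOT a topology on X.

Axiom (T1): ∅ ∈ τ? Yes; X ∈ τ? Yes.
Axiom (T2/T3): check pairwise unions and intersections of members of τ.
Counterexample for (T2): {17, 18} ∪ {18, 19} = {17, 18, 19} ∉ τ. Therefore τ is NOT a topology.


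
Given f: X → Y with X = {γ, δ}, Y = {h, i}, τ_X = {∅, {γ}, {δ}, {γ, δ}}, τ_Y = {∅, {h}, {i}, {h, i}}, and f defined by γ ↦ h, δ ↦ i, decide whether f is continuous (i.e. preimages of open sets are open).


f IS continuous.

Compute f^{-1}(U) for each U ∈ τ_Y:
  U = ∅: f^{-1}(U) = ∅ ∈ τ_X ✓.
  U = {h}: f^{-1}(U) = {γ} ∈ τ_X ✓.
  U = {i}: f^{-1}(U) = {δ} ∈ τ_X ✓.
  U = {h, i}: f^{-1}(U) = {γ, δ} ∈ τ_X ✓.
Every preimage lies in τ_X, so f IS continuous.


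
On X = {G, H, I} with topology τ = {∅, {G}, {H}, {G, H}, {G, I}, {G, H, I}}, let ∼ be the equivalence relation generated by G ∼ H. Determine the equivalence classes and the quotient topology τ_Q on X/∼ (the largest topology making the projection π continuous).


X/∼ = {[G=H], [I]}; |τ_Q| = 3.

Equivalence classes: [G=H], [I].
Quotient map π: X → X/∼ sends G ↦ [G=H], H ↦ [G=H], I ↦ [I].
For each subset V ⊆ X/∼, compute π^{-1}(V) ⊆ X and check whether π^{-1}(V) ∈ τ. V is open in τ_Q iff π^{-1}(V) ∈ τ.
  V = {}: π^{-1}(V) = ∅ ∈ τ ✓.
  V = {[G=H]}: π^{-1}(V) = {G, H} ∈ τ ✓.
  V = {[I]}: π^{-1}(V) = {I} ∉ τ ✗.
  V = {[G=H], [I]}: π^{-1}(V) = {G, H, I} ∈ τ ✓.
Open sets in the quotient: τ_Q = {{}, {[G=H]}, {[G=H], [I]}} (3 elements).


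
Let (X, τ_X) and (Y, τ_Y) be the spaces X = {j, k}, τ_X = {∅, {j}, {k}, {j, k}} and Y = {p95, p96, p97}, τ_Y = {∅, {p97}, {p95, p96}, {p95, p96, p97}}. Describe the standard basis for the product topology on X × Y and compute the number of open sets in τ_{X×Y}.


Basis B = {∅ × ∅, {j} × {p97}, {k} × {p97}, {j} × {p95, p96}, {j, k} × {p97}, {k} × {p95, p96}, {j} × {p95, p96, p97}, {k} × {p95, p96, p97}, {j, k} × {p95, p96}, {j, k} × {p95, p96, p97}}; |τ_{X×Y}| = 16.

Enumerate products U × V with U ∈ τ_X, V ∈ τ_Y (deduplicated):
  ∅ × ∅ = {} (∅)
  {j} × {p97} = {(j,p97)}
  {k} × {p97} = {(k,p97)}
  {j} × {p95, p96} = {(j,p95), (j,p96)}
  {j, k} × {p97} = {(j,p97), (k,p97)}
  {k} × {p95, p96} = {(k,p95), (k,p96)}
  {j} × {p95, p96, p97} = {(j,p95), (j,p96), (j,p97)}
  {k} × {p95, p96, p97} = {(k,p95), (k,p96), (k,p97)}
  {j, k} × {p95, p96} = {(j,p95), (j,p96), (k,p95), (k,p96)}
  {j, k} × {p95, p96, p97} = {(j,p95), (j,p96), (j,p97), (k,p95), (k,p96), (k,p97)}
These 10 distinct sets form the basis B.
Close under arbitrary unions to get τ_{X×Y}; counting gives |τ_{X×Y}| = 16.


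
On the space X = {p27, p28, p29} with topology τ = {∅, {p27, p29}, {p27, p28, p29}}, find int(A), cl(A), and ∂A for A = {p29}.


int(A) = ∅, cl(A) = {p27, p28, p29}, ∂A = {p27, p28, p29}.

Closed sets in (X, τ) are complements of opens:
  closed(X, τ) = {∅, {p28}, {p27, p28, p29}}.
int(A) = ⋃ {U ∈ τ : U ⊆ A}. Opens contained in A: ∅.
Taking the union of these: int(A) = ∅.
cl(A) = ⋂ {C closed : A ⊆ C}. Closed sets containing A: {p27, p28, p29}.
Intersecting these: cl(A) = {p27, p28, p29}.
∂A = cl(A) ∖ int(A) = {p27, p28, p29} ∖ ∅ = {p27, p28, p29}.


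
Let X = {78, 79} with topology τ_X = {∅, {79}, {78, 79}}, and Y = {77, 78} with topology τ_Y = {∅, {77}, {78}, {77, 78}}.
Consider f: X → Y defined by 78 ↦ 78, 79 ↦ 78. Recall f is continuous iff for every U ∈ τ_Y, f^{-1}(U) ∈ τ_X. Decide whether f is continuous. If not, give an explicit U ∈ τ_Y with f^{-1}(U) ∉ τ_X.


f IS continuous.

Compute f^{-1}(U) for each U ∈ τ_Y:
  U = ∅: f^{-1}(U) = ∅ ∈ τ_X ✓.
  U = {77}: f^{-1}(U) = ∅ ∈ τ_X ✓.
  U = {78}: f^{-1}(U) = {78, 79} ∈ τ_X ✓.
  U = {77, 78}: f^{-1}(U) = {78, 79} ∈ τ_X ✓.
Every preimage lies in τ_X, so f IS continuous.


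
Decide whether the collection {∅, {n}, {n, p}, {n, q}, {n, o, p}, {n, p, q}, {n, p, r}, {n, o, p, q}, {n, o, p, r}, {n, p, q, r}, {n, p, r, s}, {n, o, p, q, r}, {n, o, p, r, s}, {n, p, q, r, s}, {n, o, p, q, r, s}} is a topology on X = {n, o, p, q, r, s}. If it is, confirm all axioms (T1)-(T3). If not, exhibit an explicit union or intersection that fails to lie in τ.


τ IS a topology on X.

Axiom (T1): ∅ ∈ τ? Yes; X ∈ τ? Yes.
Axiom (T2/T3): check pairwise unions and intersections of members of τ.
All pairwise intersections and unions checked — each lies in τ. Therefore τ satisfies (T1), (T2), (T3): it IS a topology on X.


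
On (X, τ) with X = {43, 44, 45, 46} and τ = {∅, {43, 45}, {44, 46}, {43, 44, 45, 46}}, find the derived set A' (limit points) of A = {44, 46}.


A' = {44, 46}

For each x ∈ X, list the open sets U ∈ τ with x ∈ U, then check whether U ∩ (A ∖ {x}) ≠ ∅ for every such U.
  x = 43: open {43, 45} ∋ x has {43, 45} ∩ (A ∖ {43}) = ∅, so x is NOT a limit point.
  x = 44: opens ∋ x are {44, 46}, {43, 44, 45, 46}; each meets A ∖ {44}, so x IS a limit point.
  x = 45: open {43, 45} ∋ x has {43, 45} ∩ (A ∖ {45}) = ∅, so x is NOT a limit point.
  x = 46: opens ∋ x are {44, 46}, {43, 44, 45, 46}; each meets A ∖ {46}, so x IS a limit point.
Collecting: A' = {44, 46}.


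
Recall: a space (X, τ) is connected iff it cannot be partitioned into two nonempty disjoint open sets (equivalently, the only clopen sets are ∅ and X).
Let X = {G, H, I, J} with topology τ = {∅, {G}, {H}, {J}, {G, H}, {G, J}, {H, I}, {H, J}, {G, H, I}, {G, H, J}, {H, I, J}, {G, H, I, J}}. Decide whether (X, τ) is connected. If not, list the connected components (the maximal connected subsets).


(X, τ) is disconnected; components = [{G}, {J}, {H, I}].

Find clopen sets (U ∈ τ with X ∖ U ∈ τ):
  U = ∅, X ∖ U = {G, H, I, J} — both open, so U is clopen.
  U = {G}, X ∖ U = {H, I, J} — both open, so U is clopen.
  U = {J}, X ∖ U = {G, H, I} — both open, so U is clopen.
  U = {G, J}, X ∖ U = {H, I} — both open, so U is clopen.
  U = {H, I}, X ∖ U = {G, J} — both open, so U is clopen.
  U = {G, H, I}, X ∖ U = {J} — both open, so U is clopen.
  U = {H, I, J}, X ∖ U = {G} — both open, so U is clopen.
  U = {G, H, I, J}, X ∖ U = ∅ — both open, so U is clopen.
Nontrivial clopen(s) exist: e.g. {H, I}. So (X, τ) is disconnected.
Compute connected components by grouping points that agree on all clopens:
  component: {G}
  component: {J}
  component: {H, I}
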